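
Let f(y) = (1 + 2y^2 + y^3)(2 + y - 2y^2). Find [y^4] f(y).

(1 + 2y^2 + y^3) has coefficients 1,0,2,1 for degrees 0…3.
(2 + y - 2y^2) has coefficients 2,1,-2,0,0 for degrees 0…4.
[y^4] = 1·0 + 2·(-2) + 1·1 = -3.

-3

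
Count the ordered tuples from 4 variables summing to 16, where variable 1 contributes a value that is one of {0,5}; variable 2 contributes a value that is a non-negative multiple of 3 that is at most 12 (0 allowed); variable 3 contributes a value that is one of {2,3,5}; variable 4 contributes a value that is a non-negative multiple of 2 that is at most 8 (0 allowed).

The generating function for the choices is (1 + t^5)·(1 + t^3 + t^6 + t^9 + t^12)·(t^2 + t^3 + t^5)·(1 + t^2 + t^4 + t^6 + t^8); the count is [t^16].
(1 + t^5) has coefficients 1,0,0,0,0,1 for degrees 0…5.
(1 + t^3 + t^6 + t^9 + t^12) has coefficients 1,0,0,1,0,0,1,0,0,1,0,0,1,0,0,0,0 for degrees 0…16.
Multiplying by (t^2 + t^3 + t^5) gives running coefficients 0,0,1,1,0,2,1,0,2,1,0,2,1,0,2,1,0 for degrees 0…16.
Finally multiplying by (1 + t^2 + t^4 + t^6 + t^8), the product of all factors after the first has coefficients 0,0,1,1,1,3,2,3,4,4,4,6,4,5,6,4,5 for degrees 0…16.
[t^16] = 1·5 + 1·6 = 11.

11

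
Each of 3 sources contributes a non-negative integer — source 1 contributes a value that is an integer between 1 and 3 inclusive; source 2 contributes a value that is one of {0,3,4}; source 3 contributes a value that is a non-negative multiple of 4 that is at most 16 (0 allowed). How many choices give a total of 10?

3

The generating function for the choices is (z + z^2 + z^3)·(1 + z^3 + z^4)·(1 + z^4 + z^8 + z^12 + z^16); the count is [z^10].
(z + z^2 + z^3) has coefficients 0,1,1,1 for degrees 0…3.
(1 + z^3 + z^4) has coefficients 1,0,0,1,1,0,0,0,0,0,0 for degrees 0…10.
Finally multiplying by (1 + z^4 + z^8 + z^12 + z^16), the product of all factors after the first has coefficients 1,0,0,1,2,0,0,1,2,0,0 for degrees 0…10.
[z^10] = 1·0 + 1·2 + 1·1 = 3.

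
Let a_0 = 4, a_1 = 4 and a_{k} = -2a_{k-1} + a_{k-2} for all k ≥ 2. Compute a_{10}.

-5572

The ordinary generating function has denominator 1 + 2q - q^2.
Iterating the recurrence: a_0,…,a_{10} = 4, 4, -4, 12, -28, 68, -164, 396, -956, 2308, -5572.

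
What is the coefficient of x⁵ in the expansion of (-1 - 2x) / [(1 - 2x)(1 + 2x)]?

-32

The denominator gives the recurrence a_n = 4a_(n−2) for n ≥ 2; the numerator fixes a_0 = -1, a_1 = -2.
Iterating: -1, -2, -4, -8, -16, -32, so a_5 = -32.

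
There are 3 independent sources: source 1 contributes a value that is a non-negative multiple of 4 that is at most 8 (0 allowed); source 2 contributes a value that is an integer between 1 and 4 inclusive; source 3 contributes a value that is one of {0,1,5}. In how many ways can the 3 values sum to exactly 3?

2

The generating function for the choices is (1 + t^4 + t^8)·(t + t^2 + t^3 + t^4)·(1 + t + t^5); the count is [t^3].
(1 + t^4 + t^8) has coefficients 1,0,0,0 for degrees 0…3.
(t + t^2 + t^3 + t^4) has coefficients 0,1,1,1 for degrees 0…3.
Finally multiplying by (1 + t + t^5), the product of all factors after the first has coefficients 0,1,2,2 for degrees 0…3.
[t^3] = 1·2 = 2.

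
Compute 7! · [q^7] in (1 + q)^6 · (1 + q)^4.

The EGF product rule gives c_7 = Σ_{k_1+k_2=7} C(7; k_1,k_2) · ∏ g_i(k_i), where (1+q)^6 gives the falling factorial (6)_k; (1+q)^4 gives the falling factorial (4)_k.
g_1(k) for k = 0…7: 1, 6, 30, 120, 360, 720, 720, 0.
g_2(k) for k = 0…7: 1, 4, 12, 24, 24, 0, 0, 0.
c_7 = Σ_k C(7,k)·g_1(k)·g_2(7−k) = 35·120·24 + 35·360·24 + 21·720·12 + 7·720·4 = 100800 + 302400 + 181440 + 20160 = 604800.

604800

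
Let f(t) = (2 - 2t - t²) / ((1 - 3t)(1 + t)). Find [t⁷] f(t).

The denominator gives the recurrence a_n = 2a_(n−1) + 3a_(n−2) for n ≥ 3; the numerator fixes a_0 = 2, a_1 = 2, a_2 = 9.
Iterating: 2, 2, 9, 24, 75, 222, 669, 2004, so a_7 = 2004.

2004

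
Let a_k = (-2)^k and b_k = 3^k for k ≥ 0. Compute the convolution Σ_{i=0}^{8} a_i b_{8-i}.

4039

Write out a_i and b_{8-i} for i = 0,…,8 and sum the products.
Σ = 1·6561 − 2·2187 + 4·729 − 8·243 + 16·81 − 32·27 + 64·9 − 128·3 + 256·1 = 4039.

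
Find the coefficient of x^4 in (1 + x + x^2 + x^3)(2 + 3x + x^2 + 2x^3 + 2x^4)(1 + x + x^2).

22

(1 + x + x^2 + x^3) has coefficients 1,1,1,1 for degrees 0…3.
(2 + 3x + x^2 + 2x^3 + 2x^4) has coefficients 2,3,1,2,2 for degrees 0…4.
Finally multiplying by (1 + x + x^2), the product of all factors after the first has coefficients 2,5,6,6,5 for degrees 0…4.
[x^4] = 1·5 + 1·6 + 1·6 + 1·5 = 22.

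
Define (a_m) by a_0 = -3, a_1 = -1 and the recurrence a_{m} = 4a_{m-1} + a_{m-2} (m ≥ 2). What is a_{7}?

-9349

The ordinary generating function has denominator 1 - 4z - z^2.
Iterating the recurrence: a_0,…,a_{7} = -3, -1, -7, -29, -123, -521, -2207, -9349.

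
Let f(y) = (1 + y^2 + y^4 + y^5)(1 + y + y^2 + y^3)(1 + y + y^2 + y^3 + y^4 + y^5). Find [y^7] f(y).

(1 + y^2 + y^4 + y^5) has coefficients 1,0,1,0,1,1 for degrees 0…5.
(1 + y + y^2 + y^3) has coefficients 1,1,1,1,0,0,0,0 for degrees 0…7.
Finally multiplying by (1 + y + y^2 + y^3 + y^4 + y^5), the product of all factors after the first has coefficients 1,2,3,4,4,4,3,2 for degrees 0…7.
[y^7] = 1·2 + 1·4 + 1·4 + 1·3 = 13.

13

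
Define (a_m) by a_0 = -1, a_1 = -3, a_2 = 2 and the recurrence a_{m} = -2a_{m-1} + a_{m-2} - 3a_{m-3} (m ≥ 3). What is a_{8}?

The ordinary generating function has denominator 1 + 2y - y^2 + 3y^3.
Iterating the recurrence: a_0,…,a_{8} = -1, -3, 2, -4, 19, -48, 127, -359, 989.

989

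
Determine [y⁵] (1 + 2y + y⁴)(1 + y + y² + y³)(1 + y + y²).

(1 + 2y + y⁴) has coefficients 1,2,0,0,1 for degrees 0…4.
(1 + y + y² + y³) has coefficients 1,1,1,1,0,0 for degrees 0…5.
Finally multiplying by (1 + y + y²), the product of all factors after the first has coefficients 1,2,3,3,2,1 for degrees 0…5.
[y⁵] = 1·1 + 2·2 + 1·2 = 7.

7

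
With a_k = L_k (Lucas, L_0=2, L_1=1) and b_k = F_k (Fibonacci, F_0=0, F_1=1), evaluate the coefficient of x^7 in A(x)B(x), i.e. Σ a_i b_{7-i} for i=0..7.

This is [x^7] in the product of the two ordinary generating functions.
Σ = 2·13 + 1·8 + 3·5 + 4·3 + 7·2 + 11·1 + 18·1 + 29·0 = 104.

104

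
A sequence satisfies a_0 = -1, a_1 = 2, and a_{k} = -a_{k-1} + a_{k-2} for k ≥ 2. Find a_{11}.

The ordinary generating function has denominator 1 + q - q^2.
Iterating the recurrence: a_0,…,a_{11} = -1, 2, -3, 5, -8, 13, -21, 34, -55, 89, -144, 233.

233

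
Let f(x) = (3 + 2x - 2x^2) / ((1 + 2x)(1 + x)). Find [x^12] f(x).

12289

The denominator gives the recurrence a_n = −3a_(n−1) − 2a_(n−2) for n ≥ 3; the numerator fixes a_0 = 3, a_1 = -7, a_2 = 13.
Iterating: 3, -7, 13, -25, 49, -97, 193, -385, 769, -1537, 3073, -6145, 12289, so a_12 = 12289.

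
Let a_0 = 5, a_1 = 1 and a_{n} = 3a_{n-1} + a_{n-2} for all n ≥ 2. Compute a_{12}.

1174685

The ordinary generating function has denominator 1 - 3z - z^2.
Iterating the recurrence: a_0,…,a_{12} = 5, 1, 8, 25, 83, 274, 905, 2989, 9872, 32605, 107687, 355666, 1174685.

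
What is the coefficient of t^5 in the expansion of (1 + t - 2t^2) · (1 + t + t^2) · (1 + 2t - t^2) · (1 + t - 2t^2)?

(1 + t - 2t^2) has coefficients 1,1,-2 for degrees 0…2.
(1 + t + t^2) has coefficients 1,1,1,0,0,0 for degrees 0…5.
Multiplying by (1 + 2t - t^2) gives running coefficients 1,3,2,1,-1,0 for degrees 0…5.
Finally multiplying by (1 + t - 2t^2), the product of all factors after the first has coefficients 1,4,3,-3,-4,-3 for degrees 0…5.
[t^5] = 1·(-3) + 1·(-4) − 2·(-3) = -1.

-1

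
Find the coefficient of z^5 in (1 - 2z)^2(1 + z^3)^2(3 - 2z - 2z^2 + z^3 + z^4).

(1 - 2z)^2 has coefficients 1,-4,4 for degrees 0…2.
(1 + z^3)^2 has coefficients 1,0,0,2,0,0 for degrees 0…5.
Finally multiplying by (3 - 2z - 2z^2 + z^3 + z^4), the product of all factors after the first has coefficients 3,-2,-2,7,-3,-4 for degrees 0…5.
[z^5] = 1·(-4) − 4·(-3) + 4·7 = 36.

36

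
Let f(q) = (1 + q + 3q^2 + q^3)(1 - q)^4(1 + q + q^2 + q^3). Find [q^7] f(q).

(1 + q + 3q^2 + q^3) has coefficients 1,1,3,1 for degrees 0…3.
(1 - q)^4 has coefficients 1,-4,6,-4,1,0,0,0 for degrees 0…7.
Finally multiplying by (1 + q + q^2 + q^3), the product of all factors after the first has coefficients 1,-3,3,-1,-1,3,-3,1 for degrees 0…7.
[q^7] = 1·1 + 1·(-3) + 3·3 + 1·(-1) = 6.

6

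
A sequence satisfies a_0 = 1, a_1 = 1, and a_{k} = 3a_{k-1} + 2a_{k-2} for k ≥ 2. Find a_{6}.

The ordinary generating function has denominator 1 - 3q - 2q^2.
Iterating the recurrence: a_0,…,a_{6} = 1, 1, 5, 17, 61, 217, 773.

773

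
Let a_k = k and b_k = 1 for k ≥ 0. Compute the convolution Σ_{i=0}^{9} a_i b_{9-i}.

This is [x^9] in the product of the two ordinary generating functions.
Σ = 0·1 + 1·1 + 2·1 + 3·1 + 4·1 + 5·1 + 6·1 + 7·1 + 8·1 + 9·1 = 45.

45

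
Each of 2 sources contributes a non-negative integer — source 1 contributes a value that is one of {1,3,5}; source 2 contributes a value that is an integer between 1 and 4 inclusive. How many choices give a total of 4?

2

The generating function for the choices is (y + y^3 + y^5)·(y + y^2 + y^3 + y^4); the count is [y^4].
(y + y^3 + y^5) has coefficients 0,1,0,1,0 for degrees 0…4.
(y + y^2 + y^3 + y^4) has coefficients 0,1,1,1,1 for degrees 0…4.
[y^4] = 1·1 + 1·1 = 2.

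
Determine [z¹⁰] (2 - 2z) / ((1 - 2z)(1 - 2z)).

12288

The denominator gives the recurrence a_n = 4a_(n−1) − 4a_(n−2) for n ≥ 3; the numerator fixes a_0 = 2, a_1 = 6, a_2 = 16.
Iterating: 2, 6, 16, 40, 96, 224, 512, 1152, 2560, 5632, 12288, so a_10 = 12288.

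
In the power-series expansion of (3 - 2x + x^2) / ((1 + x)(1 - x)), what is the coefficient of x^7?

The denominator gives the recurrence a_n = a_(n−2) for n ≥ 3; the numerator fixes a_0 = 3, a_1 = -2, a_2 = 4.
Iterating: 3, -2, 4, -2, 4, -2, 4, -2, so a_7 = -2.

-2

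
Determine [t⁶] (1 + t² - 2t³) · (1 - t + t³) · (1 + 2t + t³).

(1 + t² - 2t³) has coefficients 1,0,1,-2 for degrees 0…3.
(1 - t + t³) has coefficients 1,-1,0,1,0,0,0 for degrees 0…6.
Finally multiplying by (1 + 2t + t³), the product of all factors after the first has coefficients 1,1,-2,2,1,0,1 for degrees 0…6.
[t⁶] = 1·1 + 1·1 − 2·2 = -2.

-2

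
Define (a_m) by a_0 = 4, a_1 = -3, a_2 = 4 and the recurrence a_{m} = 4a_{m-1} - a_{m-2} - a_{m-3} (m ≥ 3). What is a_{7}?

2900

The ordinary generating function has denominator 1 - 4x + x^2 + x^3.
Iterating the recurrence: a_0,…,a_{7} = 4, -3, 4, 15, 59, 217, 794, 2900.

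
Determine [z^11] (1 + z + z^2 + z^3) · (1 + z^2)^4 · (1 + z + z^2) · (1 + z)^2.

49

(1 + z + z^2 + z^3) has coefficients 1,1,1,1 for degrees 0…3.
(1 + z^2)^4 has coefficients 1,0,4,0,6,0,4,0,1,0,0,0 for degrees 0…11.
Multiplying by (1 + z + z^2) gives running coefficients 1,1,5,4,10,6,10,4,5,1,1,0 for degrees 0…11.
Finally multiplying by (1 + z)^2, the product of all factors after the first has coefficients 1,3,8,15,23,30,32,30,23,15,8,3 for degrees 0…11.
[z^11] = 1·3 + 1·8 + 1·15 + 1·23 = 49.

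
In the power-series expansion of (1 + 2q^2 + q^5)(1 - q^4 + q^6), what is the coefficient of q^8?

2

(1 + 2q^2 + q^5) has coefficients 1,0,2,0,0,1 for degrees 0…5.
(1 - q^4 + q^6) has coefficients 1,0,0,0,-1,0,1,0,0 for degrees 0…8.
[q^8] = 1·0 + 2·1 + 1·0 = 2.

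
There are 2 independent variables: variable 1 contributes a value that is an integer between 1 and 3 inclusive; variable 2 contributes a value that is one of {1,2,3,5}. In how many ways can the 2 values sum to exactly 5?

2

The generating function for the choices is (x + x² + x³)·(x + x² + x³ + x⁵); the count is [x⁵].
(x + x² + x³) has coefficients 0,1,1,1 for degrees 0…3.
(x + x² + x³ + x⁵) has coefficients 0,1,1,1,0,1 for degrees 0…5.
[x⁵] = 1·0 + 1·1 + 1·1 = 2.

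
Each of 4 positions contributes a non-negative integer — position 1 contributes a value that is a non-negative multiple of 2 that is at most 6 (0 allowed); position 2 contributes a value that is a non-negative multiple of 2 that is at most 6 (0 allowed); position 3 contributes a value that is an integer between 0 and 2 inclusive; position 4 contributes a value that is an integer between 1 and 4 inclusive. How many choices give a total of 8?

19

The generating function for the choices is (1 + y^2 + y^4 + y^6)·(1 + y^2 + y^4 + y^6)·(1 + y + y^2)·(y + y^2 + y^3 + y^4); the count is [y^8].
(1 + y^2 + y^4 + y^6) has coefficients 1,0,1,0,1,0,1 for degrees 0…6.
(1 + y^2 + y^4 + y^6) has coefficients 1,0,1,0,1,0,1,0,0 for degrees 0…8.
Multiplying by (1 + y + y^2) gives running coefficients 1,1,2,1,2,1,2,1,1 for degrees 0…8.
Finally multiplying by (y + y^2 + y^3 + y^4), the product of all factors after the first has coefficients 0,1,2,4,5,6,6,6,6 for degrees 0…8.
[y^8] = 1·6 + 1·6 + 1·5 + 1·2 = 19.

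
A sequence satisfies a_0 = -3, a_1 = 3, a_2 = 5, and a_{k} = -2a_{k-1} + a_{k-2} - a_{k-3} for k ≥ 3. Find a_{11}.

-7712

The ordinary generating function has denominator 1 + 2x - x^2 + x^3.
Iterating the recurrence: a_0,…,a_{11} = -3, 3, 5, -4, 10, -29, 72, -183, 467, -1189, 3028, -7712.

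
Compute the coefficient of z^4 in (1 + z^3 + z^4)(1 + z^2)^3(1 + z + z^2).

8

(1 + z^3 + z^4) has coefficients 1,0,0,1,1 for degrees 0…4.
(1 + z^2)^3 has coefficients 1,0,3,0,3 for degrees 0…4.
Finally multiplying by (1 + z + z^2), the product of all factors after the first has coefficients 1,1,4,3,6 for degrees 0…4.
[z^4] = 1·6 + 1·1 + 1·1 = 8.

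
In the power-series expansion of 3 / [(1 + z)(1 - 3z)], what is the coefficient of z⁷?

4920

The denominator gives the recurrence a_n = 2a_(n−1) + 3a_(n−2) for n ≥ 2; the numerator fixes a_0 = 3, a_1 = 6.
Iterating: 3, 6, 21, 60, 183, 546, 1641, 4920, so a_7 = 4920.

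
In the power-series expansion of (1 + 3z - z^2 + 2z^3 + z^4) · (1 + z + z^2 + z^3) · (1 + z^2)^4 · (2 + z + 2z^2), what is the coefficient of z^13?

67

(1 + 3z - z^2 + 2z^3 + z^4) has coefficients 1,3,-1,2,1 for degrees 0…4.
(1 + z + z^2 + z^3) has coefficients 1,1,1,1,0,0,0,0,0,0,0,0,0,0 for degrees 0…13.
Multiplying by (1 + z^2)^4 gives running coefficients 1,1,5,5,10,10,10,10,5,5,1,1,0,0 for degrees 0…13.
Finally multiplying by (2 + z + 2z^2), the product of all factors after the first has coefficients 2,3,13,17,35,40,50,50,40,35,17,13,3,2 for degrees 0…13.
[z^13] = 1·2 + 3·3 − 1·13 + 2·17 + 1·35 = 67.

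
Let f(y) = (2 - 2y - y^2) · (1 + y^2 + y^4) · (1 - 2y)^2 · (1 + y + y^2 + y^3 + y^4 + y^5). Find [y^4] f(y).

8

(2 - 2y - y^2) has coefficients 2,-2,-1 for degrees 0…2.
(1 + y^2 + y^4) has coefficients 1,0,1,0,1 for degrees 0…4.
Multiplying by (1 - 2y)^2 gives running coefficients 1,-4,5,-4,5 for degrees 0…4.
Finally multiplying by (1 + y + y^2 + y^3 + y^4 + y^5), the product of all factors after the first has coefficients 1,-3,2,-2,3 for degrees 0…4.
[y^4] = 2·3 − 2·(-2) − 1·2 = 8.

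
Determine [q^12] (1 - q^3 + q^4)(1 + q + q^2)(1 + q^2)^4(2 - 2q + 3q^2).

31

(1 - q^3 + q^4) has coefficients 1,0,0,-1,1 for degrees 0…4.
(1 + q + q^2) has coefficients 1,1,1,0,0,0,0,0,0,0,0,0,0 for degrees 0…12.
Multiplying by (1 + q^2)^4 gives running coefficients 1,1,5,4,10,6,10,4,5,1,1,0,0 for degrees 0…12.
Finally multiplying by (2 - 2q + 3q^2), the product of all factors after the first has coefficients 2,0,11,1,27,4,38,6,32,4,15,1,3 for degrees 0…12.
[q^12] = 1·3 − 1·4 + 1·32 = 31.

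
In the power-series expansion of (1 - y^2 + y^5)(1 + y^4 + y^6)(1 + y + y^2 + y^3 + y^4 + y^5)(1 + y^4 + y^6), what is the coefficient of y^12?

3

(1 - y^2 + y^5) has coefficients 1,0,-1,0,0,1 for degrees 0…5.
(1 + y^4 + y^6) has coefficients 1,0,0,0,1,0,1,0,0,0,0,0,0 for degrees 0…12.
Multiplying by (1 + y + y^2 + y^3 + y^4 + y^5) gives running coefficients 1,1,1,1,2,2,2,2,2,2,1,1,0 for degrees 0…12.
Finally multiplying by (1 + y^4 + y^6), the product of all factors after the first has coefficients 1,1,1,1,3,3,4,4,5,5,5,5,4 for degrees 0…12.
[y^12] = 1·4 − 1·5 + 1·4 = 3.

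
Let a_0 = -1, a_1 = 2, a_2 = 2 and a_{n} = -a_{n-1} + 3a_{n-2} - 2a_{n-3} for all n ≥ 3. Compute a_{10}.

-1668

The ordinary generating function has denominator 1 + t - 3t^2 + 2t^3.
Iterating the recurrence: a_0,…,a_{10} = -1, 2, 2, 6, -4, 18, -42, 104, -266, 662, -1668.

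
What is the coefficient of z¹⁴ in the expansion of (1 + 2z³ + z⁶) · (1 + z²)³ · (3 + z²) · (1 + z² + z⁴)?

19

(1 + 2z³ + z⁶) has coefficients 1,0,0,2,0,0,1 for degrees 0…6.
(1 + z²)³ has coefficients 1,0,3,0,3,0,1,0,0,0,0,0,0,0,0 for degrees 0…14.
Multiplying by (3 + z²) gives running coefficients 3,0,10,0,12,0,6,0,1,0,0,0,0,0,0 for degrees 0…14.
Finally multiplying by (1 + z² + z⁴), the product of all factors after the first has coefficients 3,0,13,0,25,0,28,0,19,0,7,0,1,0,0 for degrees 0…14.
[z¹⁴] = 1·0 + 2·0 + 1·19 = 19.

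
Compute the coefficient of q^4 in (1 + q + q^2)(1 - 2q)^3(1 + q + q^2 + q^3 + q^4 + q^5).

5

(1 + q + q^2) has coefficients 1,1,1 for degrees 0…2.
(1 - 2q)^3 has coefficients 1,-6,12,-8,0 for degrees 0…4.
Finally multiplying by (1 + q + q^2 + q^3 + q^4 + q^5), the product of all factors after the first has coefficients 1,-5,7,-1,-1 for degrees 0…4.
[q^4] = 1·(-1) + 1·(-1) + 1·7 = 5.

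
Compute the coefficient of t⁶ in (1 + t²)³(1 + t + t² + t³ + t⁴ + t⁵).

7

(1 + t²)³ has coefficients 1,0,3,0,3,0,1 for degrees 0…6.
(1 + t + t² + t³ + t⁴ + t⁵) has coefficients 1,1,1,1,1,1,0 for degrees 0…6.
[t⁶] = 1·0 + 3·1 + 3·1 + 1·1 = 7.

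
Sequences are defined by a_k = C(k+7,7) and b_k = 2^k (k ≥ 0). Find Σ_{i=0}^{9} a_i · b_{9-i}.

This is [x^9] in the product of the two ordinary generating functions.
Σ = 1·512 + 8·256 + 36·128 + 120·64 + 330·32 + 792·16 + 1716·8 + 3432·4 + 6435·2 + 11440·1 = 89846.

89846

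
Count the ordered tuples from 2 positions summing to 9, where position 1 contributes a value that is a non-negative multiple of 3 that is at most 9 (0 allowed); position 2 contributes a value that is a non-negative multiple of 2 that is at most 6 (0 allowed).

The generating function for the choices is (1 + x^3 + x^6 + x^9)·(1 + x^2 + x^4 + x^6); the count is [x^9].
(1 + x^3 + x^6 + x^9) has coefficients 1,0,0,1,0,0,1,0,0,1 for degrees 0…9.
(1 + x^2 + x^4 + x^6) has coefficients 1,0,1,0,1,0,1,0,0,0 for degrees 0…9.
[x^9] = 1·0 + 1·1 + 1·0 + 1·1 = 2.

2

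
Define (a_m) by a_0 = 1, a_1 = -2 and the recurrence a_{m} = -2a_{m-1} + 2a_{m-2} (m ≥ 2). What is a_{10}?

The ordinary generating function has denominator 1 + 2z - 2z^2.
Iterating the recurrence: a_0,…,a_{10} = 1, -2, 6, -16, 44, -120, 328, -896, 2448, -6688, 18272.

18272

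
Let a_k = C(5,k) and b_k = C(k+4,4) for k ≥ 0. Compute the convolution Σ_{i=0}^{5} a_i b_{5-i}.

Write out a_i and b_{5-i} for i = 0,…,5 and sum the products.
Σ = 1·126 + 5·70 + 10·35 + 10·15 + 5·5 + 1·1 = 1002.

1002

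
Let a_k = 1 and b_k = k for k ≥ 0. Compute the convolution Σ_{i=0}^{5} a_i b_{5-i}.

Write out a_i and b_{5-i} for i = 0,…,5 and sum the products.
Σ = 1·5 + 1·4 + 1·3 + 1·2 + 1·1 + 1·0 = 15.

15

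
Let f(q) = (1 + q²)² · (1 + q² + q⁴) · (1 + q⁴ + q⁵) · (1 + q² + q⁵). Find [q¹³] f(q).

9

(1 + q²)² has coefficients 1,0,2,0,1 for degrees 0…4.
(1 + q² + q⁴) has coefficients 1,0,1,0,1,0,0,0,0,0,0,0,0,0 for degrees 0…13.
Multiplying by (1 + q⁴ + q⁵) gives running coefficients 1,0,1,0,2,1,1,1,1,1,0,0,0,0 for degrees 0…13.
Finally multiplying by (1 + q² + q⁵), the product of all factors after the first has coefficients 1,0,2,0,3,2,3,3,2,4,2,2,1,1 for degrees 0…13.
[q¹³] = 1·1 + 2·2 + 1·4 = 9.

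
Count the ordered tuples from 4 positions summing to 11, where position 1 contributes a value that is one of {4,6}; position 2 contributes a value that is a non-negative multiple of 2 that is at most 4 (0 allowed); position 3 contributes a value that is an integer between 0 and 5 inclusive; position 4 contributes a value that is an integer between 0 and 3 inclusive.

20

The generating function for the choices is (z^4 + z^6)·(1 + z^2 + z^4)·(1 + z + z^2 + z^3 + z^4 + z^5)·(1 + z + z^2 + z^3); the count is [z^11].
(z^4 + z^6) has coefficients 0,0,0,0,1,0,1 for degrees 0…6.
(1 + z^2 + z^4) has coefficients 1,0,1,0,1,0,0,0,0,0,0,0 for degrees 0…11.
Multiplying by (1 + z + z^2 + z^3 + z^4 + z^5) gives running coefficients 1,1,2,2,3,3,2,2,1,1,0,0 for degrees 0…11.
Finally multiplying by (1 + z + z^2 + z^3), the product of all factors after the first has coefficients 1,2,4,6,8,10,10,10,8,6,4,2 for degrees 0…11.
[z^11] = 1·10 + 1·10 = 20.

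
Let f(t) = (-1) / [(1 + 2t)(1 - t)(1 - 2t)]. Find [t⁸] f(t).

-341

Partial fractions give a closed form: a_n = (-1/3)·(-2)^n + (1/3)·1^n + (-1)·2^n.
At n = 8: a_8 = -341.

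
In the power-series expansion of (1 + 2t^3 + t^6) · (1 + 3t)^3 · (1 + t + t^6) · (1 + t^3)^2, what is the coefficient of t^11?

(1 + 2t^3 + t^6) has coefficients 1,0,0,2,0,0,1 for degrees 0…6.
(1 + 3t)^3 has coefficients 1,9,27,27,0,0,0,0,0,0,0,0 for degrees 0…11.
Multiplying by (1 + t + t^6) gives running coefficients 1,10,36,54,27,0,1,9,27,27,0,0 for degrees 0…11.
Finally multiplying by (1 + t^3)^2, the product of all factors after the first has coefficients 1,10,36,56,47,72,110,73,63,83,45,54 for degrees 0…11.
[t^11] = 1·54 + 2·63 + 1·72 = 252.

252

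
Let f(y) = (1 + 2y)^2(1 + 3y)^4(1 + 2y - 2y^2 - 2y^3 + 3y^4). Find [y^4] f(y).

1232

(1 + 2y)^2 has coefficients 1,4,4 for degrees 0…2.
(1 + 3y)^4 has coefficients 1,12,54,108,81 for degrees 0…4.
Finally multiplying by (1 + 2y - 2y^2 - 2y^3 + 3y^4), the product of all factors after the first has coefficients 1,14,76,190,168 for degrees 0…4.
[y^4] = 1·168 + 4·190 + 4·76 = 1232.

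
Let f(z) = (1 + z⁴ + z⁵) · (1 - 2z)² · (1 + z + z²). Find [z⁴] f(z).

5

(1 + z⁴ + z⁵) has coefficients 1,0,0,0,1 for degrees 0…4.
(1 - 2z)² has coefficients 1,-4,4,0,0 for degrees 0…4.
Finally multiplying by (1 + z + z²), the product of all factors after the first has coefficients 1,-3,1,0,4 for degrees 0…4.
[z⁴] = 1·4 + 1·1 = 5.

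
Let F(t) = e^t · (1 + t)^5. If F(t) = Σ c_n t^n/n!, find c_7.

9276

The EGF product rule gives c_7 = Σ_{k_1+k_2=7} C(7; k_1,k_2) · ∏ g_i(k_i), where e^t gives (1)^k; (1+t)^5 gives the falling factorial (5)_k.
g_1(k) for k = 0…7: 1, 1, 1, 1, 1, 1, 1, 1.
g_2(k) for k = 0…7: 1, 5, 20, 60, 120, 120, 0, 0.
c_7 = Σ_k C(7,k)·g_1(k)·g_2(7−k) = 21·1·120 + 35·1·120 + 35·1·60 + 21·1·20 + 7·1·5 + 1·1·1 = 2520 + 4200 + 2100 + 420 + 35 + 1 = 9276.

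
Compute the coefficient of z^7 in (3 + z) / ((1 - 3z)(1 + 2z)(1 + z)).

Partial fractions give a closed form: a_n = (3/2)·3^n + (2)·(-2)^n + (-1/2)·(-1)^n.
At n = 7: a_7 = 3025.

3025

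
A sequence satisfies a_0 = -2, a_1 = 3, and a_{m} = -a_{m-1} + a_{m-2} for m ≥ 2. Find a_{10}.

-233

The ordinary generating function has denominator 1 + z - z^2.
Iterating the recurrence: a_0,…,a_{10} = -2, 3, -5, 8, -13, 21, -34, 55, -89, 144, -233.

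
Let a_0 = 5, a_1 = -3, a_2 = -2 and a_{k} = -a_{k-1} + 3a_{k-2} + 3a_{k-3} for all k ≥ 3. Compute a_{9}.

The ordinary generating function has denominator 1 + t - 3t^2 - 3t^3.
Iterating the recurrence: a_0,…,a_{9} = 5, -3, -2, 8, -23, 41, -86, 140, -275, 437.

437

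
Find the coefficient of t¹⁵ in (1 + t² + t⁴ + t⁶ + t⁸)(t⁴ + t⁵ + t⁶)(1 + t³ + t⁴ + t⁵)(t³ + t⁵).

12

(1 + t² + t⁴ + t⁶ + t⁸) has coefficients 1,0,1,0,1,0,1,0,1 for degrees 0…8.
(t⁴ + t⁵ + t⁶) has coefficients 0,0,0,0,1,1,1,0,0,0,0,0,0,0,0,0 for degrees 0…15.
Multiplying by (1 + t³ + t⁴ + t⁵) gives running coefficients 0,0,0,0,1,1,1,1,2,3,2,1,0,0,0,0 for degrees 0…15.
Finally multiplying by (t³ + t⁵), the product of all factors after the first has coefficients 0,0,0,0,0,0,0,1,1,2,2,3,4,4,4,2 for degrees 0…15.
[t¹⁵] = 1·2 + 1·4 + 1·3 + 1·2 + 1·1 = 12.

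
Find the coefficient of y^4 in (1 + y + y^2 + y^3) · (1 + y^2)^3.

6

(1 + y + y^2 + y^3) has coefficients 1,1,1,1 for degrees 0…3.
(1 + y^2)^3 has coefficients 1,0,3,0,3 for degrees 0…4.
[y^4] = 1·3 + 1·0 + 1·3 + 1·0 = 6.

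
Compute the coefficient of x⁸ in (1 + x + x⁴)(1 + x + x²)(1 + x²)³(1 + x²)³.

76

(1 + x + x⁴) has coefficients 1,1,0,0,1 for degrees 0…4.
(1 + x + x²) has coefficients 1,1,1,0,0,0,0,0,0 for degrees 0…8.
Multiplying by (1 + x²)³ gives running coefficients 1,1,4,3,6,3,4,1,1 for degrees 0…8.
Finally multiplying by (1 + x²)³, the product of all factors after the first has coefficients 1,1,7,6,21,15,35,20,35 for degrees 0…8.
[x⁸] = 1·35 + 1·20 + 1·21 = 76.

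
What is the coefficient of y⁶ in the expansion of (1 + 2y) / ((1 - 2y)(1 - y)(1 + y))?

169

Partial fractions give a closed form: a_n = (8/3)·2^n + (-3/2)·1^n + (-1/6)·(-1)^n.
At n = 6: a_6 = 169.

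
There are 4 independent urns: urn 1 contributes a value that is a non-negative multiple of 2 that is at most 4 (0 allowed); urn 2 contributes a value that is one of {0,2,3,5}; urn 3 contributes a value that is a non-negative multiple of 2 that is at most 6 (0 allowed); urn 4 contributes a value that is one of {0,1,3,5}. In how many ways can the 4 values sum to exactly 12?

The generating function for the choices is (1 + y^2 + y^4)·(1 + y^2 + y^3 + y^5)·(1 + y^2 + y^4 + y^6)·(1 + y + y^3 + y^5); the count is [y^12].
(1 + y^2 + y^4) has coefficients 1,0,1,0,1 for degrees 0…4.
(1 + y^2 + y^3 + y^5) has coefficients 1,0,1,1,0,1,0,0,0,0,0,0,0 for degrees 0…12.
Multiplying by (1 + y^2 + y^4 + y^6) gives running coefficients 1,0,2,1,2,2,2,2,1,2,0,1,0 for degrees 0…12.
Finally multiplying by (1 + y + y^3 + y^5), the product of all factors after the first has coefficients 1,1,2,4,3,7,5,8,6,7,6,4,5 for degrees 0…12.
[y^12] = 1·5 + 1·6 + 1·6 = 17.

17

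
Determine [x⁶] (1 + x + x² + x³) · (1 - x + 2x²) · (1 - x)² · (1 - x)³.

(1 + x + x² + x³) has coefficients 1,1,1,1 for degrees 0…3.
(1 - x + 2x²) has coefficients 1,-1,2,0,0,0,0 for degrees 0…6.
Multiplying by (1 - x)² gives running coefficients 1,-3,5,-5,2,0,0 for degrees 0…6.
Finally multiplying by (1 - x)³, the product of all factors after the first has coefficients 1,-6,17,-30,35,-26,11 for degrees 0…6.
[x⁶] = 1·11 + 1·(-26) + 1·35 + 1·(-30) = -10.

-10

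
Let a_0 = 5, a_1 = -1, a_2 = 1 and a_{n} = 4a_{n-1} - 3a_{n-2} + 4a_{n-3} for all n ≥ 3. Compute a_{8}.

The ordinary generating function has denominator 1 - 4x + 3x^2 - 4x^3.
Iterating the recurrence: a_0,…,a_{8} = 5, -1, 1, 27, 101, 327, 1113, 3875, 13469.

13469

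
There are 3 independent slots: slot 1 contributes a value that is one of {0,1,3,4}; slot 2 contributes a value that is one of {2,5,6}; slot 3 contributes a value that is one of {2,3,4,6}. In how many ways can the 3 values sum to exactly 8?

The generating function for the choices is (1 + y + y³ + y⁴)·(y² + y⁵ + y⁶)·(y² + y³ + y⁴ + y⁶); the count is [y⁸].
(1 + y + y³ + y⁴) has coefficients 1,1,0,1,1 for degrees 0…4.
(y² + y⁵ + y⁶) has coefficients 0,0,1,0,0,1,1,0,0 for degrees 0…8.
Finally multiplying by (y² + y³ + y⁴ + y⁶), the product of all factors after the first has coefficients 0,0,0,0,1,1,1,1,3 for degrees 0…8.
[y⁸] = 1·3 + 1·1 + 1·1 + 1·1 = 6.

6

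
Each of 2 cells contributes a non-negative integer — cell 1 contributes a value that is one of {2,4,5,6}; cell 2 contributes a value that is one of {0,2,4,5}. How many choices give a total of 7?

2

The generating function for the choices is (z² + z⁴ + z⁵ + z⁶)·(1 + z² + z⁴ + z⁵); the count is [z⁷].
(z² + z⁴ + z⁵ + z⁶) has coefficients 0,0,1,0,1,1,1 for degrees 0…6.
(1 + z² + z⁴ + z⁵) has coefficients 1,0,1,0,1,1,0,0 for degrees 0…7.
[z⁷] = 1·1 + 1·0 + 1·1 + 1·0 = 2.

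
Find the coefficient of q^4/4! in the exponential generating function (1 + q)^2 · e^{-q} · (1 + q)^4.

37

The EGF product rule gives c_4 = Σ_{k_1+k_2+k_3=4} C(4; k_1,k_2,k_3) · ∏ g_i(k_i), where (1+q)^2 gives the falling factorial (2)_k; e^{-q} gives (-1)^k; (1+q)^4 gives the falling factorial (4)_k.
g_1(k) for k = 0…4: 1, 2, 2, 0, 0.
g_2(k) for k = 0…4: 1, -1, 1, -1, 1.
g_3(k) for k = 0…4: 1, 4, 12, 24, 24.
First combine the last two factors: h(k) = Σ_j C(k,j)·g_2(j)·g_3(k−j) for k = 0…4: 1, 3, 5, -1, -15.
c_4 = Σ_k C(4,k)·g_1(k)·h(4−k) = 1·1·(-15) + 4·2·(-1) + 6·2·5 = −15 − 8 + 60 = 37.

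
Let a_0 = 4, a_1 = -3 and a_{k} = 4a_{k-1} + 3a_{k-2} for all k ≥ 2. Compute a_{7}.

-3681

The ordinary generating function has denominator 1 - 4q - 3q^2.
Iterating the recurrence: a_0,…,a_{7} = 4, -3, 0, -9, -36, -171, -792, -3681.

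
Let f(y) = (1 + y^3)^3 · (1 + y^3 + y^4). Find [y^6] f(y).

(1 + y^3)^3 has coefficients 1,0,0,3,0,0,3 for degrees 0…6.
(1 + y^3 + y^4) has coefficients 1,0,0,1,1,0,0 for degrees 0…6.
[y^6] = 1·0 + 3·1 + 3·1 = 6.

6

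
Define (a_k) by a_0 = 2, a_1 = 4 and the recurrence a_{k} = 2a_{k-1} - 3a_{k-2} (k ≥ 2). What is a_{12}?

The ordinary generating function has denominator 1 - 2t + 3t^2.
Iterating the recurrence: a_0,…,a_{12} = 2, 4, 2, -8, -22, -20, 26, 112, 146, -44, -526, -920, -262.

-262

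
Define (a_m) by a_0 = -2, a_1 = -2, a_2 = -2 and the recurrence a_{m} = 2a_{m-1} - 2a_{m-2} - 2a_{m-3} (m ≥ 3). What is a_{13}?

3616

The ordinary generating function has denominator 1 - 2y + 2y^2 + 2y^3.
Iterating the recurrence: a_0,…,a_{13} = -2, -2, -2, 4, 16, 28, 16, -56, -200, -320, -128, 784, 2464, 3616.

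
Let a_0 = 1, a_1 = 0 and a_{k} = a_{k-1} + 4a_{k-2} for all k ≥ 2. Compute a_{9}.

1764

The ordinary generating function has denominator 1 - q - 4q^2.
Iterating the recurrence: a_0,…,a_{9} = 1, 0, 4, 4, 20, 36, 116, 260, 724, 1764.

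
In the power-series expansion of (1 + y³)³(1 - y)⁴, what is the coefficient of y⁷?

(1 + y³)³ has coefficients 1,0,0,3,0,0,3,0 for degrees 0…7.
(1 - y)⁴ has coefficients 1,-4,6,-4,1,0,0,0 for degrees 0…7.
[y⁷] = 1·0 + 3·1 + 3·(-4) = -9.

-9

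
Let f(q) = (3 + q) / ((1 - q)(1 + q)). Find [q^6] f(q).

3

Partial fractions give a closed form: a_n = (2)·1^n + (1)·(-1)^n.
At n = 6: a_6 = 3.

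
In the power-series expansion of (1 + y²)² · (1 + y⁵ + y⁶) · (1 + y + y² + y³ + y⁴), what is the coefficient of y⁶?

5

(1 + y²)² has coefficients 1,0,2,0,1 for degrees 0…4.
(1 + y⁵ + y⁶) has coefficients 1,0,0,0,0,1,1 for degrees 0…6.
Finally multiplying by (1 + y + y² + y³ + y⁴), the product of all factors after the first has coefficients 1,1,1,1,1,1,2 for degrees 0…6.
[y⁶] = 1·2 + 2·1 + 1·1 = 5.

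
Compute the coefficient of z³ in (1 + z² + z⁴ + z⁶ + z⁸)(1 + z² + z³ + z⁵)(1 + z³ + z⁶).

(1 + z² + z⁴ + z⁶ + z⁸) has coefficients 1,0,1,0 for degrees 0…3.
(1 + z² + z³ + z⁵) has coefficients 1,0,1,1 for degrees 0…3.
Finally multiplying by (1 + z³ + z⁶), the product of all factors after the first has coefficients 1,0,1,2 for degrees 0…3.
[z³] = 1·2 + 1·0 = 2.

2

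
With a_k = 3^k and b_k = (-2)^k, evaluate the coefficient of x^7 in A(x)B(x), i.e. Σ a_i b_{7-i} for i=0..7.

Write out a_i and b_{7-i} for i = 0,…,7 and sum the products.
Σ = 1·(-128) + 3·64 + 9·(-32) + 27·16 + 81·(-8) + 243·4 + 729·(-2) + 2187·1 = 1261.

1261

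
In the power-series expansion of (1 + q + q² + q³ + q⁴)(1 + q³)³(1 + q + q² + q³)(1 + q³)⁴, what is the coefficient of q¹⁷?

168

(1 + q + q² + q³ + q⁴) has coefficients 1,1,1,1,1 for degrees 0…4.
(1 + q³)³ has coefficients 1,0,0,3,0,0,3,0,0,1,0,0,0,0,0,0,0,0 for degrees 0…17.
Multiplying by (1 + q + q² + q³) gives running coefficients 1,1,1,4,3,3,6,3,3,4,1,1,1,0,0,0,0,0 for degrees 0…17.
Finally multiplying by (1 + q³)⁴, the product of all factors after the first has coefficients 1,1,1,8,7,7,28,21,21,56,35,35,70,35,35,56,21,21 for degrees 0…17.
[q¹⁷] = 1·21 + 1·21 + 1·56 + 1·35 + 1·35 = 168.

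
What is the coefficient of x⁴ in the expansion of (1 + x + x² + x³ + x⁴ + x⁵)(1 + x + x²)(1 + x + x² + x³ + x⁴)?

12

(1 + x + x² + x³ + x⁴ + x⁵) has coefficients 1,1,1,1,1 for degrees 0…4.
(1 + x + x²) has coefficients 1,1,1,0,0 for degrees 0…4.
Finally multiplying by (1 + x + x² + x³ + x⁴), the product of all factors after the first has coefficients 1,2,3,3,3 for degrees 0…4.
[x⁴] = 1·3 + 1·3 + 1·3 + 1·2 + 1·1 = 12.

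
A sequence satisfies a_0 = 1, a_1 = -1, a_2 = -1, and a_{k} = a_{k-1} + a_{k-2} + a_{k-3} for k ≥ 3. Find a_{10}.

-105

The ordinary generating function has denominator 1 - y - y^2 - y^3.
Iterating the recurrence: a_0,…,a_{10} = 1, -1, -1, -1, -3, -5, -9, -17, -31, -57, -105.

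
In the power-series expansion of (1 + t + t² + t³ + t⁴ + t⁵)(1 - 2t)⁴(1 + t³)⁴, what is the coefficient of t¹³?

45

(1 + t + t² + t³ + t⁴ + t⁵) has coefficients 1,1,1,1,1,1 for degrees 0…5.
(1 - 2t)⁴ has coefficients 1,-8,24,-32,16,0,0,0,0,0,0,0,0,0 for degrees 0…13.
Finally multiplying by (1 + t³)⁴, the product of all factors after the first has coefficients 1,-8,24,-28,-16,96,-122,16,144,-188,64,96,-127,56 for degrees 0…13.
[t¹³] = 1·56 + 1·(-127) + 1·96 + 1·64 + 1·(-188) + 1·144 = 45.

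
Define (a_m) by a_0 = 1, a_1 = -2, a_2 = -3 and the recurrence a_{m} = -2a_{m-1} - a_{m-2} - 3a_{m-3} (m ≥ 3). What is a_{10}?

-475

The ordinary generating function has denominator 1 + 2t + t^2 + 3t^3.
Iterating the recurrence: a_0,…,a_{10} = 1, -2, -3, 5, -1, 6, -26, 49, -90, 209, -475.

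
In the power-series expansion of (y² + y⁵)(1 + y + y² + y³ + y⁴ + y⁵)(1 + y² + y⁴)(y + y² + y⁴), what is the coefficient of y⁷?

8

(y² + y⁵) has coefficients 0,0,1,0,0,1 for degrees 0…5.
(1 + y + y² + y³ + y⁴ + y⁵) has coefficients 1,1,1,1,1,1,0,0 for degrees 0…7.
Multiplying by (1 + y² + y⁴) gives running coefficients 1,1,2,2,3,3,2,2 for degrees 0…7.
Finally multiplying by (y + y² + y⁴), the product of all factors after the first has coefficients 0,1,2,3,5,6,8,7 for degrees 0…7.
[y⁷] = 1·6 + 1·2 = 8.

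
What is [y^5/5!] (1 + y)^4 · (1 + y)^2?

720

The EGF product rule gives c_5 = Σ_{k_1+k_2=5} C(5; k_1,k_2) · ∏ g_i(k_i), where (1+y)^4 gives the falling factorial (4)_k; (1+y)^2 gives the falling factorial (2)_k.
g_1(k) for k = 0…5: 1, 4, 12, 24, 24, 0.
g_2(k) for k = 0…5: 1, 2, 2, 0, 0, 0.
c_5 = Σ_k C(5,k)·g_1(k)·g_2(5−k) = 10·24·2 + 5·24·2 = 480 + 240 = 720.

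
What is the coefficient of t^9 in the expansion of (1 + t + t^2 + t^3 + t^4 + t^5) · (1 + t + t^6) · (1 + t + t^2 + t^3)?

(1 + t + t^2 + t^3 + t^4 + t^5) has coefficients 1,1,1,1,1,1 for degrees 0…5.
(1 + t + t^6) has coefficients 1,1,0,0,0,0,1,0,0,0 for degrees 0…9.
Finally multiplying by (1 + t + t^2 + t^3), the product of all factors after the first has coefficients 1,2,2,2,1,0,1,1,1,1 for degrees 0…9.
[t^9] = 1·1 + 1·1 + 1·1 + 1·1 + 1·0 + 1·1 = 5.

5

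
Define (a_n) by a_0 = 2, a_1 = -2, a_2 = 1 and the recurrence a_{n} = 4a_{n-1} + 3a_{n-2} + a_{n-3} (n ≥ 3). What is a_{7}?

108

The ordinary generating function has denominator 1 - 4x - 3x^2 - x^3.
Iterating the recurrence: a_0,…,a_{7} = 2, -2, 1, 0, 1, 5, 23, 108.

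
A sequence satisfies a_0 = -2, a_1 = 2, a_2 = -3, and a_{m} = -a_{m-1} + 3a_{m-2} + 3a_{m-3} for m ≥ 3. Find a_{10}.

The ordinary generating function has denominator 1 + q - 3q^2 - 3q^3.
Iterating the recurrence: a_0,…,a_{10} = -2, 2, -3, 3, -6, 6, -15, 15, -42, 42, -123.

-123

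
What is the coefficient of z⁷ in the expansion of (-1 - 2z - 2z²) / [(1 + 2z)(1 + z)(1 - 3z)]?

Partial fractions give a closed form: a_n = (-2/5)·(-2)^n + (1/4)·(-1)^n + (-17/20)·3^n.
At n = 7: a_7 = -1808.

-1808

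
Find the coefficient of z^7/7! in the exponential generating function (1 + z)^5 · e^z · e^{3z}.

1436544

The EGF product rule gives c_7 = Σ_{k_1+k_2+k_3=7} C(7; k_1,k_2,k_3) · ∏ g_i(k_i), where (1+z)^5 gives the falling factorial (5)_k; e^z gives (1)^k; e^{3z} gives (3)^k.
g_1(k) for k = 0…7: 1, 5, 20, 60, 120, 120, 0, 0.
g_2(k) for k = 0…7: 1, 1, 1, 1, 1, 1, 1, 1.
g_3(k) for k = 0…7: 1, 3, 9, 27, 81, 243, 729, 2187.
First combine the last two factors: h(k) = Σ_j C(k,j)·g_2(j)·g_3(k−j) for k = 0…7: 1, 4, 16, 64, 256, 1024, 4096, 16384.
c_7 = Σ_k C(7,k)·g_1(k)·h(7−k) = 1·1·16384 + 7·5·4096 + 21·20·1024 + 35·60·256 + 35·120·64 + 21·120·16 = 16384 + 143360 + 430080 + 537600 + 268800 + 40320 = 1436544.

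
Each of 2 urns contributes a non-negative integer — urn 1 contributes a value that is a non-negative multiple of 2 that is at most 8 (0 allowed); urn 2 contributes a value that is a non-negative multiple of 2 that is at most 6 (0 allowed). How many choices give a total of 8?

The generating function for the choices is (1 + z^2 + z^4 + z^6 + z^8)·(1 + z^2 + z^4 + z^6); the count is [z^8].
(1 + z^2 + z^4 + z^6 + z^8) has coefficients 1,0,1,0,1,0,1,0,1 for degrees 0…8.
(1 + z^2 + z^4 + z^6) has coefficients 1,0,1,0,1,0,1,0,0 for degrees 0…8.
[z^8] = 1·0 + 1·1 + 1·1 + 1·1 + 1·1 = 4.

4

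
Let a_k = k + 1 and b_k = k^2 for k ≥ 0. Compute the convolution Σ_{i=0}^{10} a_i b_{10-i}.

1210

The convolution is the t^10 coefficient of A(t)B(t).
Σ = 1·100 + 2·81 + 3·64 + 4·49 + 5·36 + 6·25 + 7·16 + 8·9 + 9·4 + 10·1 + 11·0 = 1210.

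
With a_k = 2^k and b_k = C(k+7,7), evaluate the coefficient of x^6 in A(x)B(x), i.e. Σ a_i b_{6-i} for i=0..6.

6476

This is [x^6] in the product of the two ordinary generating functions.
Σ = 1·1716 + 2·792 + 4·330 + 8·120 + 16·36 + 32·8 + 64·1 = 6476.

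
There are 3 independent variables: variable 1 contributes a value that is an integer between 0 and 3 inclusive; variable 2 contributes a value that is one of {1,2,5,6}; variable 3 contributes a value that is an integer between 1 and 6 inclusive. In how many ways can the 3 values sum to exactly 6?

9

The generating function for the choices is (1 + y + y^2 + y^3)·(y + y^2 + y^5 + y^6)·(y + y^2 + y^3 + y^4 + y^5 + y^6); the count is [y^6].
(1 + y + y^2 + y^3) has coefficients 1,1,1,1 for degrees 0…3.
(y + y^2 + y^5 + y^6) has coefficients 0,1,1,0,0,1,1 for degrees 0…6.
Finally multiplying by (y + y^2 + y^3 + y^4 + y^5 + y^6), the product of all factors after the first has coefficients 0,0,1,2,2,2,3 for degrees 0…6.
[y^6] = 1·3 + 1·2 + 1·2 + 1·2 = 9.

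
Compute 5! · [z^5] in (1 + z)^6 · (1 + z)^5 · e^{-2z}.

The EGF product rule gives c_5 = Σ_{k_1+k_2+k_3=5} C(5; k_1,k_2,k_3) · ∏ g_i(k_i), where (1+z)^6 gives the falling factorial (6)_k; (1+z)^5 gives the falling factorial (5)_k; e^{-2z} gives (-2)^k.
g_1(k) for k = 0…5: 1, 6, 30, 120, 360, 720.
g_2(k) for k = 0…5: 1, 5, 20, 60, 120, 120.
g_3(k) for k = 0…5: 1, -2, 4, -8, 16, -32.
First combine the last two factors: h(k) = Σ_j C(k,j)·g_2(j)·g_3(k−j) for k = 0…5: 1, 3, 4, -8, -24, 88.
c_5 = Σ_k C(5,k)·g_1(k)·h(5−k) = 1·1·88 + 5·6·(-24) + 10·30·(-8) + 10·120·4 + 5·360·3 + 1·720·1 = 88 − 720 − 2400 + 4800 + 5400 + 720 = 7888.

7888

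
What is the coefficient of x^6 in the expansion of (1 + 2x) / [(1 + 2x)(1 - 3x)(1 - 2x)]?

2059

The denominator gives the recurrence a_n = 3a_(n−1) + 4a_(n−2) − 12a_(n−3) for n ≥ 3; the numerator fixes a_0 = 1, a_1 = 5, a_2 = 19.
Iterating: 1, 5, 19, 65, 211, 665, 2059, so a_6 = 2059.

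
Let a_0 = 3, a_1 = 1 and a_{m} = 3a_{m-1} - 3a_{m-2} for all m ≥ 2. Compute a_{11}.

1944

The ordinary generating function has denominator 1 - 3y + 3y^2.
Iterating the recurrence: a_0,…,a_{11} = 3, 1, -6, -21, -45, -72, -81, -27, 162, 567, 1215, 1944.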